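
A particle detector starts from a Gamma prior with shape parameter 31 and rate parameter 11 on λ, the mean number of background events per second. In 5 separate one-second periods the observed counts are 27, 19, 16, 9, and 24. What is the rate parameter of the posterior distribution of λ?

16

Total count: 27 + 19 + 16 + 9 + 24 = 95.
Total exposure: 5 seconds.
By Gamma–Poisson conjugacy, the posterior is Gamma(α + Σx, β + Σt) = Gamma(31 + 95, 11 + 5) = Gamma(126, 16).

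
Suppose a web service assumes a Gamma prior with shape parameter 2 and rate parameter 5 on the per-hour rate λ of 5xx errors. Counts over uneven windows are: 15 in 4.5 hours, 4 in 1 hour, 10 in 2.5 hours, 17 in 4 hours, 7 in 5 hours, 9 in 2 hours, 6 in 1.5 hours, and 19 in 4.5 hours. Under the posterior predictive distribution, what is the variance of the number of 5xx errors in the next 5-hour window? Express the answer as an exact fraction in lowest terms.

Total count: 15 + 4 + 10 + 17 + 7 + 9 + 6 + 19 = 87.
Total exposure: 4.5 + 1 + 2.5 + 4 + 5 + 2 + 1.5 + 4.5 = 25 hours.
By Gamma–Poisson conjugacy, the posterior is Gamma(α + Σx, β + Σt) = Gamma(2 + 87, 5 + 25) = Gamma(89, 30).
The posterior predictive for a window of length T is Negative Binomial with variance T·α'·(β'+T)/β'² = 5·89·35/900 = 623/36.

623/36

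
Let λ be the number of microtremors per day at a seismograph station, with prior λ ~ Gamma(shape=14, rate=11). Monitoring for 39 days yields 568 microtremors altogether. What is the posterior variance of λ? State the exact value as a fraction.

291/1250

Total count 568 over total exposure 39 days.
By Gamma–Poisson conjugacy, the posterior is Gamma(α + Σx, β + Σt) = Gamma(14 + 568, 11 + 39) = Gamma(582, 50).
Posterior variance = α'/β'² = 582/2500 = 291/1250.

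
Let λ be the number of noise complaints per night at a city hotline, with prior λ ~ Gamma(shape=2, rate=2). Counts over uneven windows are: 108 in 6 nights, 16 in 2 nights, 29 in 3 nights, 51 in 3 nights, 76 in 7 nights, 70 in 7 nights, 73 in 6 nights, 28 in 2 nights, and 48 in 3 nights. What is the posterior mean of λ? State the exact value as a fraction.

Total count: 108 + 16 + 29 + 51 + 76 + 70 + 73 + 28 + 48 = 499.
Total exposure: 6 + 2 + 3 + 3 + 7 + 7 + 6 + 2 + 3 = 39 nights.
By Gamma–Poisson conjugacy, the posterior is Gamma(α + Σx, β + Σt) = Gamma(2 + 499, 2 + 39) = Gamma(501, 41).
Posterior mean = α'/β' = 501/41.

501/41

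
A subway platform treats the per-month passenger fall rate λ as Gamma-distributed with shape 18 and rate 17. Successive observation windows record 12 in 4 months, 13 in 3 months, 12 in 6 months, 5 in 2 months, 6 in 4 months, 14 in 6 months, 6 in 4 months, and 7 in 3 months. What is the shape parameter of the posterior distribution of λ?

93

Total count: 12 + 13 + 12 + 5 + 6 + 14 + 6 + 7 = 75.
Total exposure: 4 + 3 + 6 + 2 + 4 + 6 + 4 + 3 = 32 months.
Conjugate update: add total count to the shape and total exposure to the rate, giving Gamma(93, 49).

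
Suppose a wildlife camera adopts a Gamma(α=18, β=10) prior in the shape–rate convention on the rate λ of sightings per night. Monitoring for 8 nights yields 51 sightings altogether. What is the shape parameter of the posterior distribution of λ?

Total count 51 over total exposure 8 nights.
By Gamma–Poisson conjugacy, the posterior is Gamma(α + Σx, β + Σt) = Gamma(18 + 51, 10 + 8) = Gamma(69, 18).

69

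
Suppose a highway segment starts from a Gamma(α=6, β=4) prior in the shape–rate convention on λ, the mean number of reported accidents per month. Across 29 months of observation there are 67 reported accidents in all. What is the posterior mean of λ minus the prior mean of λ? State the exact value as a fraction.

47/66

Total count 67 over total exposure 29 months.
By Gamma–Poisson conjugacy, the posterior is Gamma(α + Σx, β + Σt) = Gamma(6 + 67, 4 + 29) = Gamma(73, 33).
Posterior mean = 73/33 = 73/33; prior mean = 6/4 = 3/2. Difference = 73/33 − 3/2 = 47/66.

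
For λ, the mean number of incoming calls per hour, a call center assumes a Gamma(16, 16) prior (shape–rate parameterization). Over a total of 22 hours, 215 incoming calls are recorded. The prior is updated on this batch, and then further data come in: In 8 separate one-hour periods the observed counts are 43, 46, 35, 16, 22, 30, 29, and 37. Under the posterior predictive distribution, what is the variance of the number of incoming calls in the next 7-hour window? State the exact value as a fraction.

181419/2116

Total count 215 over total exposure 22 hours.
After the first batch: Gamma(16 + 215, 16 + 22) = Gamma(231, 38).
Total count: 43 + 46 + 35 + 16 + 22 + 30 + 29 + 37 = 258.
Total exposure: 8 hours.
After the second batch: Gamma(231 + 258, 38 + 8) = Gamma(489, 46).
The posterior predictive for a window of length T is Negative Binomial with variance T·α'·(β'+T)/β'² = 7·489·53/2116 = 181419/2116.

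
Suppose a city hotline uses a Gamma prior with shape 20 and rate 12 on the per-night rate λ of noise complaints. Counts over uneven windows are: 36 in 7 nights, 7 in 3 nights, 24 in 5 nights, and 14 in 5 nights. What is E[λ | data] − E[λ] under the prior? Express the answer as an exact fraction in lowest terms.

143/96

Total count: 36 + 7 + 24 + 14 = 81.
Total exposure: 7 + 3 + 5 + 5 = 20 nights.
Posterior: α' = 20 + 81 = 101, β' = 12 + 20 = 32.
Posterior mean = 101/32 = 101/32; prior mean = 20/12 = 5/3. Difference = 101/32 − 5/3 = 143/96.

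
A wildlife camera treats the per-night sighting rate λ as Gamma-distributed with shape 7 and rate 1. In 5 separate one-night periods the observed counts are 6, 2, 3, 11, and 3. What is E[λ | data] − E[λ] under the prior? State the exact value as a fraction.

-5/3

Total count: 6 + 2 + 3 + 11 + 3 = 25.
Total exposure: 5 nights.
By Gamma–Poisson conjugacy, the posterior is Gamma(α + Σx, β + Σt) = Gamma(7 + 25, 1 + 5) = Gamma(32, 6).
Posterior mean = 32/6 = 16/3; prior mean = 7/1 = 7. Difference = 16/3 − 7 = -5/3.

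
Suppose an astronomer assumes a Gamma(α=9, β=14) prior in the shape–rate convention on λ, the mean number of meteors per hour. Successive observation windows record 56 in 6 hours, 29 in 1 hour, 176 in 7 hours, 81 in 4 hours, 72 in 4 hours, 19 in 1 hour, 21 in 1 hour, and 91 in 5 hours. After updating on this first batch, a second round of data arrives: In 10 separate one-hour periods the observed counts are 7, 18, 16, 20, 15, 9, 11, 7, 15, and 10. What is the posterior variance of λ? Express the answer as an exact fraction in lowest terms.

682/2809

Total count: 56 + 29 + 176 + 81 + 72 + 19 + 21 + 91 = 545.
Total exposure: 6 + 1 + 7 + 4 + 4 + 1 + 1 + 5 = 29 hours.
After the first batch: Gamma(9 + 545, 14 + 29) = Gamma(554, 43).
Total count: 7 + 18 + 16 + 20 + 15 + 9 + 11 + 7 + 15 + 10 = 128.
Total exposure: 10 hours.
After the second batch: Gamma(554 + 128, 43 + 10) = Gamma(682, 53).
Posterior variance = α'/β'² = 682/2809.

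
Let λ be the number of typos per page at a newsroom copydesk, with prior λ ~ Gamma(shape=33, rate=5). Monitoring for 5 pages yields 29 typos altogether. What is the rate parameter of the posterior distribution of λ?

10

Total count 29 over total exposure 5 pages.
By Gamma–Poisson conjugacy, the posterior is Gamma(α + Σx, β + Σt) = Gamma(33 + 29, 5 + 5) = Gamma(62, 10).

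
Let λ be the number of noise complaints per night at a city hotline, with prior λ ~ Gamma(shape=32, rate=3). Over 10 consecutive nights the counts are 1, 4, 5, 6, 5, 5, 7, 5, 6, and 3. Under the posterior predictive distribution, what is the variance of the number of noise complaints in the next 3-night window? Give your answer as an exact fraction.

3792/169

Total count: 1 + 4 + 5 + 6 + 5 + 5 + 7 + 5 + 6 + 3 = 47.
Total exposure: 10 nights.
The Gamma prior is conjugate for the Poisson rate, so λ | data ~ Gamma(32+47, 3+10) = Gamma(79, 13).
The posterior predictive for a window of length T is Negative Binomial with variance T·α'·(β'+T)/β'² = 3·79·16/169 = 3792/169.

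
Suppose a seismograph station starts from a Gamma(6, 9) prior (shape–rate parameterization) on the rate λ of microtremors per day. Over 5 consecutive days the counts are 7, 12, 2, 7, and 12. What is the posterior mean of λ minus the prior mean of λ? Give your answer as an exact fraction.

55/21

Total count: 7 + 12 + 2 + 7 + 12 = 40.
Total exposure: 5 days.
The Gamma prior is conjugate for the Poisson rate, so λ | data ~ Gamma(6+40, 9+5) = Gamma(46, 14).
Posterior mean = 46/14 = 23/7; prior mean = 6/9 = 2/3. Difference = 23/7 − 2/3 = 55/21.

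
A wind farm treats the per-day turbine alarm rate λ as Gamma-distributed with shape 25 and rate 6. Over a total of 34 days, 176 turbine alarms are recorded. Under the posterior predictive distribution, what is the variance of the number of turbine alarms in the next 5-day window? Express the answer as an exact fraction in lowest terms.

Total count 176 over total exposure 34 days.
The Gamma prior is conjugate for the Poisson rate, so λ | data ~ Gamma(25+176, 6+34) = Gamma(201, 40).
The posterior predictive for a window of length T is Negative Binomial with variance T·α'·(β'+T)/β'² = 5·201·45/1600 = 1809/64.

1809/64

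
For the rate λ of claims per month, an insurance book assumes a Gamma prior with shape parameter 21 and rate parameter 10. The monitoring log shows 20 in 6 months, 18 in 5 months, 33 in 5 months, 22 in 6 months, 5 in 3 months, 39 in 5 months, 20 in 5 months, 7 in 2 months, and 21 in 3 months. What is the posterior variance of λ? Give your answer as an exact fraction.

Total count: 20 + 18 + 33 + 22 + 5 + 39 + 20 + 7 + 21 = 185.
Total exposure: 6 + 5 + 5 + 6 + 3 + 5 + 5 + 2 + 3 = 40 months.
Posterior: α' = 21 + 185 = 206, β' = 10 + 40 = 50.
Posterior variance = α'/β'² = 206/2500 = 103/1250.

103/1250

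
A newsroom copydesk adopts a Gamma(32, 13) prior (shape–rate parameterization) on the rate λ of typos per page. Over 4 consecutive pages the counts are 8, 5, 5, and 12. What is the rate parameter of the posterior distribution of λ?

Total count: 8 + 5 + 5 + 12 = 30.
Total exposure: 4 pages.
Gamma(α, β) with Poisson data over total exposure Σt gives posterior Gamma(α+Σx, β+Σt) = Gamma(62, 17).

17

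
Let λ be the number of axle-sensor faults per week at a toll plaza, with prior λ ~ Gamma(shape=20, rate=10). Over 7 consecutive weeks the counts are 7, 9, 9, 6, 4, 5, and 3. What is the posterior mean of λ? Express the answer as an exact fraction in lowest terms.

63/17

Total count: 7 + 9 + 9 + 6 + 4 + 5 + 3 = 43.
Total exposure: 7 weeks.
By Gamma–Poisson conjugacy, the posterior is Gamma(α + Σx, β + Σt) = Gamma(20 + 43, 10 + 7) = Gamma(63, 17).
Posterior mean = α'/β' = 63/17.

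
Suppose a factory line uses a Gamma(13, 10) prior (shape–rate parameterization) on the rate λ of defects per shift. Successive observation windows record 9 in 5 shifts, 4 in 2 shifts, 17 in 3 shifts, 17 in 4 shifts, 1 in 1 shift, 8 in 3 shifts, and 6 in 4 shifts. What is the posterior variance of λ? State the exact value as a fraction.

75/1024

Total count: 9 + 4 + 17 + 17 + 1 + 8 + 6 = 62.
Total exposure: 5 + 2 + 3 + 4 + 1 + 3 + 4 = 22 shifts.
The Gamma prior is conjugate for the Poisson rate, so λ | data ~ Gamma(13+62, 10+22) = Gamma(75, 32).
Posterior variance = α'/β'² = 75/1024.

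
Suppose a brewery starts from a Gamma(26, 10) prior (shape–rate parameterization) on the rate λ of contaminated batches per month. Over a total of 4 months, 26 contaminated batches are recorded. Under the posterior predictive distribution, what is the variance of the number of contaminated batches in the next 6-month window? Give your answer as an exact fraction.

1560/49

Total count 26 over total exposure 4 months.
By Gamma–Poisson conjugacy, the posterior is Gamma(α + Σx, β + Σt) = Gamma(26 + 26, 10 + 4) = Gamma(52, 14).
The posterior predictive for a window of length T is Negative Binomial with variance T·α'·(β'+T)/β'² = 6·52·20/196 = 1560/49.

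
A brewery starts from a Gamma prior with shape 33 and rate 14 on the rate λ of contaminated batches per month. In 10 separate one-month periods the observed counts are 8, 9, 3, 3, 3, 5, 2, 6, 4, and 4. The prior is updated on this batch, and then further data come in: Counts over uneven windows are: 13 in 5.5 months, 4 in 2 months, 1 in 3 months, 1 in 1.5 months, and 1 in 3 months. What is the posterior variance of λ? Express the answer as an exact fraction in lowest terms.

Total count: 8 + 9 + 3 + 3 + 3 + 5 + 2 + 6 + 4 + 4 = 47.
Total exposure: 10 months.
After the first batch: Gamma(33 + 47, 14 + 10) = Gamma(80, 24).
Total count: 13 + 4 + 1 + 1 + 1 = 20.
Total exposure: 5.5 + 2 + 3 + 1.5 + 3 = 15 months.
After the second batch: Gamma(80 + 20, 24 + 15) = Gamma(100, 39).
Posterior variance = α'/β'² = 100/1521.

100/1521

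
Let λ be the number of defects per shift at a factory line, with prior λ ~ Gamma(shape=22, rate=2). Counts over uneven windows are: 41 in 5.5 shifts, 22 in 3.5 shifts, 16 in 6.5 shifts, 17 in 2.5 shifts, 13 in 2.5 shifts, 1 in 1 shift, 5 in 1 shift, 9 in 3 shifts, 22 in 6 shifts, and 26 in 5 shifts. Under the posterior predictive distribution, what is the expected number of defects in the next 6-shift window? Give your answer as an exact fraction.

2328/77

Total count: 41 + 22 + 16 + 17 + 13 + 1 + 5 + 9 + 22 + 26 = 172.
Total exposure: 5.5 + 3.5 + 6.5 + 2.5 + 2.5 + 1 + 1 + 3 + 6 + 5 = 36.5 shifts.
The Gamma prior is conjugate for the Poisson rate, so λ | data ~ Gamma(22+172, 2+36.5) = Gamma(194, 77/2).
Predictive mean over a 6-shift window = T·E[λ|data] = 6·194/(77/2) = 2328/77.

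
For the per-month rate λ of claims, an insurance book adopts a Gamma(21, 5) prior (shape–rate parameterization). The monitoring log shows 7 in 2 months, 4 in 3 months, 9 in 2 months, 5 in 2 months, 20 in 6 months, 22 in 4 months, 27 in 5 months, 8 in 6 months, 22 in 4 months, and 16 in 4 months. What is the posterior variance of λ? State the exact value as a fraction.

161/1849

Total count: 7 + 4 + 9 + 5 + 20 + 22 + 27 + 8 + 22 + 16 = 140.
Total exposure: 2 + 3 + 2 + 2 + 6 + 4 + 5 + 6 + 4 + 4 = 38 months.
Conjugate update: add total count to the shape and total exposure to the rate, giving Gamma(161, 43).
Posterior variance = α'/β'² = 161/1849.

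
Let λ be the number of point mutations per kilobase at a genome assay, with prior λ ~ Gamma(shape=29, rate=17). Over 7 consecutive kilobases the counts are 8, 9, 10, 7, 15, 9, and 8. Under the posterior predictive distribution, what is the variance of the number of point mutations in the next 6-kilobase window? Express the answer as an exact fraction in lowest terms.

475/16

Total count: 8 + 9 + 10 + 7 + 15 + 9 + 8 = 66.
Total exposure: 7 kilobases.
Posterior: α' = 29 + 66 = 95, β' = 17 + 7 = 24.
The posterior predictive for a window of length T is Negative Binomial with variance T·α'·(β'+T)/β'² = 6·95·30/576 = 475/16.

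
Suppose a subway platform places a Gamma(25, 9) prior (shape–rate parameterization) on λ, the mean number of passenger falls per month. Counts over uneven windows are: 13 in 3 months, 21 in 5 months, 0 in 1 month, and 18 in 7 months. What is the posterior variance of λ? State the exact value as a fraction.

Total count: 13 + 21 + 0 + 18 = 52.
Total exposure: 3 + 5 + 1 + 7 = 16 months.
Gamma(α, β) with Poisson data over total exposure Σt gives posterior Gamma(α+Σx, β+Σt) = Gamma(77, 25).
Posterior variance = α'/β'² = 77/625.

77/625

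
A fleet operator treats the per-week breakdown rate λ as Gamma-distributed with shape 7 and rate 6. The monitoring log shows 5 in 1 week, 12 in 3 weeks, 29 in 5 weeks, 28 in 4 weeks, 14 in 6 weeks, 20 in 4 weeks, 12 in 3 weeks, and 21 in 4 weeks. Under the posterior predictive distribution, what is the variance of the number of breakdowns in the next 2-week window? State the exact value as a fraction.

703/81

Total count: 5 + 12 + 29 + 28 + 14 + 20 + 12 + 21 = 141.
Total exposure: 1 + 3 + 5 + 4 + 6 + 4 + 3 + 4 = 30 weeks.
The Gamma prior is conjugate for the Poisson rate, so λ | data ~ Gamma(7+141, 6+30) = Gamma(148, 36).
The posterior predictive for a window of length T is Negative Binomial with variance T·α'·(β'+T)/β'² = 2·148·38/1296 = 703/81.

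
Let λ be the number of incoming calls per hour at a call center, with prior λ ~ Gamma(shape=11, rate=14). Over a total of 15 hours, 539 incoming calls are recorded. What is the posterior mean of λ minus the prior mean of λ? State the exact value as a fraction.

7381/406

Total count 539 over total exposure 15 hours.
The Gamma prior is conjugate for the Poisson rate, so λ | data ~ Gamma(11+539, 14+15) = Gamma(550, 29).
Posterior mean = 550/29 = 550/29; prior mean = 11/14 = 11/14. Difference = 550/29 − 11/14 = 7381/406.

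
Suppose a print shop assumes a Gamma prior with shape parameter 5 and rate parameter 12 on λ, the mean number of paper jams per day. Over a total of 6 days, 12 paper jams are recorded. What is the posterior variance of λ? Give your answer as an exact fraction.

Total count 12 over total exposure 6 days.
Gamma(α, β) with Poisson data over total exposure Σt gives posterior Gamma(α+Σx, β+Σt) = Gamma(17, 18).
Posterior variance = α'/β'² = 17/324.

17/324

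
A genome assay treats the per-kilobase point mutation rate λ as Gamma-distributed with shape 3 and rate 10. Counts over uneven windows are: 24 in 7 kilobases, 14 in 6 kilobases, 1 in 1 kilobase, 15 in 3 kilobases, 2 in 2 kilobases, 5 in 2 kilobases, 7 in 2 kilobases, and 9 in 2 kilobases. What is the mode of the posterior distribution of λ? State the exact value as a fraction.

Total count: 24 + 14 + 1 + 15 + 2 + 5 + 7 + 9 = 77.
Total exposure: 7 + 6 + 1 + 3 + 2 + 2 + 2 + 2 = 25 kilobases.
The Gamma prior is conjugate for the Poisson rate, so λ | data ~ Gamma(3+77, 10+25) = Gamma(80, 35).
Posterior mode = (α'−1)/β' = 79/35.

79/35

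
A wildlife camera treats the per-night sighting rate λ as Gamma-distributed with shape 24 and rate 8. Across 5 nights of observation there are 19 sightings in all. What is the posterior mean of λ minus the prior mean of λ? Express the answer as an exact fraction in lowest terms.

Total count 19 over total exposure 5 nights.
The Gamma prior is conjugate for the Poisson rate, so λ | data ~ Gamma(24+19, 8+5) = Gamma(43, 13).
Posterior mean = 43/13 = 43/13; prior mean = 24/8 = 3. Difference = 43/13 − 3 = 4/13.

4/13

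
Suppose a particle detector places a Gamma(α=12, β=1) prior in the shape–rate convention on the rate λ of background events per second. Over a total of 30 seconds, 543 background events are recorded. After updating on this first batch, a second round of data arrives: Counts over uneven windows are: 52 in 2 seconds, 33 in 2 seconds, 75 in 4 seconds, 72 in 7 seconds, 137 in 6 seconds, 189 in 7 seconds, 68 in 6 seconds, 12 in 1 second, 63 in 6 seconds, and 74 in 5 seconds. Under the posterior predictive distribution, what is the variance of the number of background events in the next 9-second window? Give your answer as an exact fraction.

147060/847

Total count 543 over total exposure 30 seconds.
After the first batch: Gamma(12 + 543, 1 + 30) = Gamma(555, 31).
Total count: 52 + 33 + 75 + 72 + 137 + 189 + 68 + 12 + 63 + 74 = 775.
Total exposure: 2 + 2 + 4 + 7 + 6 + 7 + 6 + 1 + 6 + 5 = 46 seconds.
After the second batch: Gamma(555 + 775, 31 + 46) = Gamma(1330, 77).
The posterior predictive for a window of length T is Negative Binomial with variance T·α'·(β'+T)/β'² = 9·1330·86/5929 = 147060/847.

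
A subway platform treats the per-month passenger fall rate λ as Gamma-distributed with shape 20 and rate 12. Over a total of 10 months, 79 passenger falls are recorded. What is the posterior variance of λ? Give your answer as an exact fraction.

Total count 79 over total exposure 10 months.
By Gamma–Poisson conjugacy, the posterior is Gamma(α + Σx, β + Σt) = Gamma(20 + 79, 12 + 10) = Gamma(99, 22).
Posterior variance = α'/β'² = 99/484 = 9/44.

9/44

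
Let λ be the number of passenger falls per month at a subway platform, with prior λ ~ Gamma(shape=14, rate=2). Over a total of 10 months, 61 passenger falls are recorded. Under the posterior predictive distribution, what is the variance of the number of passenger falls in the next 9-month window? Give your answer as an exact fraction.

Total count 61 over total exposure 10 months.
Posterior: α' = 14 + 61 = 75, β' = 2 + 10 = 12.
The posterior predictive for a window of length T is Negative Binomial with variance T·α'·(β'+T)/β'² = 9·75·21/144 = 1575/16.

1575/16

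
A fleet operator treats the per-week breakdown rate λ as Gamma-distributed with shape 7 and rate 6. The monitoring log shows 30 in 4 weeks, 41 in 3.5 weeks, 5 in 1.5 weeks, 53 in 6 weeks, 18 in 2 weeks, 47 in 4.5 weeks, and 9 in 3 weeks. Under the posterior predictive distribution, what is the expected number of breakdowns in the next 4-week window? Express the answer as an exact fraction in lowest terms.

1680/61

Total count: 30 + 41 + 5 + 53 + 18 + 47 + 9 = 203.
Total exposure: 4 + 3.5 + 1.5 + 6 + 2 + 4.5 + 3 = 24.5 weeks.
Gamma(α, β) with Poisson data over total exposure Σt gives posterior Gamma(α+Σx, β+Σt) = Gamma(210, 61/2).
Predictive mean over a 4-week window = T·E[λ|data] = 4·210/(61/2) = 1680/61.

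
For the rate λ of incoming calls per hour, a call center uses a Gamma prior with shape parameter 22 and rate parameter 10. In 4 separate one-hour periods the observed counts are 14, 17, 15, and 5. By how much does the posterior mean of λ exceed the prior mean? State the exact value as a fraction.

Total count: 14 + 17 + 15 + 5 = 51.
Total exposure: 4 hours.
The Gamma prior is conjugate for the Poisson rate, so λ | data ~ Gamma(22+51, 10+4) = Gamma(73, 14).
Posterior mean = 73/14 = 73/14; prior mean = 22/10 = 11/5. Difference = 73/14 − 11/5 = 211/70.

211/70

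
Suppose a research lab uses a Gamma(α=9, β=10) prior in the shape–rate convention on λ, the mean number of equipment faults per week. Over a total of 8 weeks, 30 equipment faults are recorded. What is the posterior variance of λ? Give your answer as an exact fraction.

13/108

Total count 30 over total exposure 8 weeks.
By Gamma–Poisson conjugacy, the posterior is Gamma(α + Σx, β + Σt) = Gamma(9 + 30, 10 + 8) = Gamma(39, 18).
Posterior variance = α'/β'² = 39/324 = 13/108.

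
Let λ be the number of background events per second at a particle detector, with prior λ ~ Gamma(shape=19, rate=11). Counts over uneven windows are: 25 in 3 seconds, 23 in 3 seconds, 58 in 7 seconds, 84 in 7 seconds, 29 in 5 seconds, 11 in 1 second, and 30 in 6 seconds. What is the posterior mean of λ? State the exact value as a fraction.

Total count: 25 + 23 + 58 + 84 + 29 + 11 + 30 = 260.
Total exposure: 3 + 3 + 7 + 7 + 5 + 1 + 6 = 32 seconds.
The Gamma prior is conjugate for the Poisson rate, so λ | data ~ Gamma(19+260, 11+32) = Gamma(279, 43).
Posterior mean = α'/β' = 279/43.

279/43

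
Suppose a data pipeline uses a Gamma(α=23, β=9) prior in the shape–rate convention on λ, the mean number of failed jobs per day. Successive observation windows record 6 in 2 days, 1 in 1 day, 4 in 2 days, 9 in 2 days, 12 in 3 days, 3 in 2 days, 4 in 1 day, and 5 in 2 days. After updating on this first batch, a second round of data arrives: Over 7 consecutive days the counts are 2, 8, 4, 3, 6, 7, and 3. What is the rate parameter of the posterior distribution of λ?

31

Total count: 6 + 1 + 4 + 9 + 12 + 3 + 4 + 5 = 44.
Total exposure: 2 + 1 + 2 + 2 + 3 + 2 + 1 + 2 = 15 days.
After the first batch: Gamma(23 + 44, 9 + 15) = Gamma(67, 24).
Total count: 2 + 8 + 4 + 3 + 6 + 7 + 3 = 33.
Total exposure: 7 days.
After the second batch: Gamma(67 + 33, 24 + 7) = Gamma(100, 31).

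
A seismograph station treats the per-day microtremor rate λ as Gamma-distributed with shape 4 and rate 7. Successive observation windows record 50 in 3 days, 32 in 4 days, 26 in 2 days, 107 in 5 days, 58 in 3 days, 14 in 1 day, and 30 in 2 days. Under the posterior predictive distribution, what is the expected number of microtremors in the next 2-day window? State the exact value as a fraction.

Total count: 50 + 32 + 26 + 107 + 58 + 14 + 30 = 317.
Total exposure: 3 + 4 + 2 + 5 + 3 + 1 + 2 = 20 days.
By Gamma–Poisson conjugacy, the posterior is Gamma(α + Σx, β + Σt) = Gamma(4 + 317, 7 + 20) = Gamma(321, 27).
Predictive mean over a 2-day window = T·E[λ|data] = 2·321/27 = 214/9.

214/9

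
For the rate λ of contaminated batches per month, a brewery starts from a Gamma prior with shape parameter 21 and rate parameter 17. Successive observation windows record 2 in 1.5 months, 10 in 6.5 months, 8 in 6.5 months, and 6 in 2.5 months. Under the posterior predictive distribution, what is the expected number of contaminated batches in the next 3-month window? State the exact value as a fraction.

141/34

Total count: 2 + 10 + 8 + 6 = 26.
Total exposure: 1.5 + 6.5 + 6.5 + 2.5 = 17 months.
Posterior: α' = 21 + 26 = 47, β' = 17 + 17 = 34.
Predictive mean over a 3-month window = T·E[λ|data] = 3·47/34 = 141/34.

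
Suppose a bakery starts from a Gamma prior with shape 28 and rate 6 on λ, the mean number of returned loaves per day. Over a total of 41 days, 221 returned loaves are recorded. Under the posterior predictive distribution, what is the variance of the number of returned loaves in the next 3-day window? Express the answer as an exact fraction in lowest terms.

37350/2209

Total count 221 over total exposure 41 days.
By Gamma–Poisson conjugacy, the posterior is Gamma(α + Σx, β + Σt) = Gamma(28 + 221, 6 + 41) = Gamma(249, 47).
The posterior predictive for a window of length T is Negative Binomial with variance T·α'·(β'+T)/β'² = 3·249·50/2209 = 37350/2209.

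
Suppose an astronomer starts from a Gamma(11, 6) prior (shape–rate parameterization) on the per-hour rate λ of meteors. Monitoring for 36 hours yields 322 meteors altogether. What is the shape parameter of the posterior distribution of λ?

Total count 322 over total exposure 36 hours.
By Gamma–Poisson conjugacy, the posterior is Gamma(α + Σx, β + Σt) = Gamma(11 + 322, 6 + 36) = Gamma(333, 42).

333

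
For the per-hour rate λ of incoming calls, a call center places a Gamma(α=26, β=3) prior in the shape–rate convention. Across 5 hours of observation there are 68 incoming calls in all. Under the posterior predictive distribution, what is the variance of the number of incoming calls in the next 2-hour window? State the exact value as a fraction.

Total count 68 over total exposure 5 hours.
Posterior: α' = 26 + 68 = 94, β' = 3 + 5 = 8.
The posterior predictive for a window of length T is Negative Binomial with variance T·α'·(β'+T)/β'² = 2·94·10/64 = 235/8.

235/8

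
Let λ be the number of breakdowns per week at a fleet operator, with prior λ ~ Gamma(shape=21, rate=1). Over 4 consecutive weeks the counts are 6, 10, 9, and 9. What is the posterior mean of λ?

Total count: 6 + 10 + 9 + 9 = 34.
Total exposure: 4 weeks.
Gamma(α, β) with Poisson data over total exposure Σt gives posterior Gamma(α+Σx, β+Σt) = Gamma(55, 5).
Posterior mean = α'/β' = 55/5 = 11.

11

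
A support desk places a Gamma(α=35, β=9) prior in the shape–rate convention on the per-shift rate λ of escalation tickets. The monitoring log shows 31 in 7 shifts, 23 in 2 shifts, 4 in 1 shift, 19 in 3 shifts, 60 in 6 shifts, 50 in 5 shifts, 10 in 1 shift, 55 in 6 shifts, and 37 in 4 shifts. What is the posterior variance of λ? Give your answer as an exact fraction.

81/484

Total count: 31 + 23 + 4 + 19 + 60 + 50 + 10 + 55 + 37 = 289.
Total exposure: 7 + 2 + 1 + 3 + 6 + 5 + 1 + 6 + 4 = 35 shifts.
Posterior: α' = 35 + 289 = 324, β' = 9 + 35 = 44.
Posterior variance = α'/β'² = 324/1936 = 81/484.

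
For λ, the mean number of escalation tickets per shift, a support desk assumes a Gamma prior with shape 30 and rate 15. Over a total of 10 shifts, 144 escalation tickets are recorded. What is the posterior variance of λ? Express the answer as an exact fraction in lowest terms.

Total count 144 over total exposure 10 shifts.
By Gamma–Poisson conjugacy, the posterior is Gamma(α + Σx, β + Σt) = Gamma(30 + 144, 15 + 10) = Gamma(174, 25).
Posterior variance = α'/β'² = 174/625.

174/625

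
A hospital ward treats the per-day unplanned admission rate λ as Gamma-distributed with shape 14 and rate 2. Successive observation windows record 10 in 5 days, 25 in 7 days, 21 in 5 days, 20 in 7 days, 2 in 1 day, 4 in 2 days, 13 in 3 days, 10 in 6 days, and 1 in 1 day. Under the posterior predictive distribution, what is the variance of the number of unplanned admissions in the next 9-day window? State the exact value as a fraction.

Total count: 10 + 25 + 21 + 20 + 2 + 4 + 13 + 10 + 1 = 106.
Total exposure: 5 + 7 + 5 + 7 + 1 + 2 + 3 + 6 + 1 = 37 days.
Conjugate update: add total count to the shape and total exposure to the rate, giving Gamma(120, 39).
The posterior predictive for a window of length T is Negative Binomial with variance T·α'·(β'+T)/β'² = 9·120·48/1521 = 5760/169.

5760/169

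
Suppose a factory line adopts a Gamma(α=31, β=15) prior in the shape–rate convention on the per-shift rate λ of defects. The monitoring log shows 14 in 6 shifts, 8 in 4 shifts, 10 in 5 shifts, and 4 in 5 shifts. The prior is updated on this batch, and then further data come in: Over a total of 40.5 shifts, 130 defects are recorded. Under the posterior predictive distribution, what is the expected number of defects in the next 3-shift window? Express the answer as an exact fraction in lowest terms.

1182/151

Total count: 14 + 8 + 10 + 4 = 36.
Total exposure: 6 + 4 + 5 + 5 = 20 shifts.
After the first batch: Gamma(31 + 36, 15 + 20) = Gamma(67, 35).
Total count 130 over total exposure 40.5 shifts.
After the second batch: Gamma(67 + 130, 35 + 40.5) = Gamma(197, 151/2).
Predictive mean over a 3-shift window = T·E[λ|data] = 3·197/(151/2) = 1182/151.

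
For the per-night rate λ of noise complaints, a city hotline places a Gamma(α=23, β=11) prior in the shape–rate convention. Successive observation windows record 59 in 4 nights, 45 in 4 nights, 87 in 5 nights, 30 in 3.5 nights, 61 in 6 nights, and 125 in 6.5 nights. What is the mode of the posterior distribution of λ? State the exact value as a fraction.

Total count: 59 + 45 + 87 + 30 + 61 + 125 = 407.
Total exposure: 4 + 4 + 5 + 3.5 + 6 + 6.5 = 29 nights.
Posterior: α' = 23 + 407 = 430, β' = 11 + 29 = 40.
Posterior mode = (α'−1)/β' = 429/40.

429/40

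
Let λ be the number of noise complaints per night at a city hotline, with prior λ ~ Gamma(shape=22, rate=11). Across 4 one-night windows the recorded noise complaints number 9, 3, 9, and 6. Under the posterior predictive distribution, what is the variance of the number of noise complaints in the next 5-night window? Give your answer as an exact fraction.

196/9

Total count: 9 + 3 + 9 + 6 = 27.
Total exposure: 4 nights.
Posterior: α' = 22 + 27 = 49, β' = 11 + 4 = 15.
The posterior predictive for a window of length T is Negative Binomial with variance T·α'·(β'+T)/β'² = 5·49·20/225 = 196/9.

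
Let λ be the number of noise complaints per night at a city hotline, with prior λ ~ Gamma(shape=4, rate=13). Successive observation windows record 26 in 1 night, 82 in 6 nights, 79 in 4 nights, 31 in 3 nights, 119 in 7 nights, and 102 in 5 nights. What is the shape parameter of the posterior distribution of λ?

443

Total count: 26 + 82 + 79 + 31 + 119 + 102 = 439.
Total exposure: 1 + 6 + 4 + 3 + 7 + 5 = 26 nights.
Conjugate update: add total count to the shape and total exposure to the rate, giving Gamma(443, 39).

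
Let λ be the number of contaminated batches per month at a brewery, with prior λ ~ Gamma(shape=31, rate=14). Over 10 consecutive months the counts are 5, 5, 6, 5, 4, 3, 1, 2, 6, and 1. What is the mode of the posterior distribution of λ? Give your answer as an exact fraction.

Total count: 5 + 5 + 6 + 5 + 4 + 3 + 1 + 2 + 6 + 1 = 38.
Total exposure: 10 months.
The Gamma prior is conjugate for the Poisson rate, so λ | data ~ Gamma(31+38, 14+10) = Gamma(69, 24).
Posterior mode = (α'−1)/β' = 68/24 = 17/6.

17/6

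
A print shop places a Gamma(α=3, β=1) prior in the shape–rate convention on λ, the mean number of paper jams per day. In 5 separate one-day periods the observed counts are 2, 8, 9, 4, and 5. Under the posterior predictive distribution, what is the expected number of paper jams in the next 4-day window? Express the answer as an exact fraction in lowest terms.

62/3

Total count: 2 + 8 + 9 + 4 + 5 = 28.
Total exposure: 5 days.
Conjugate update: add total count to the shape and total exposure to the rate, giving Gamma(31, 6).
Predictive mean over a 4-day window = T·E[λ|data] = 4·31/6 = 62/3.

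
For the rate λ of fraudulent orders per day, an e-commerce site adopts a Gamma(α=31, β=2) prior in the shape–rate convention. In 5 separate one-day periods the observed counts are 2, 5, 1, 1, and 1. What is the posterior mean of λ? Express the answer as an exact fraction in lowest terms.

Total count: 2 + 5 + 1 + 1 + 1 = 10.
Total exposure: 5 days.
The Gamma prior is conjugate for the Poisson rate, so λ | data ~ Gamma(31+10, 2+5) = Gamma(41, 7).
Posterior mean = α'/β' = 41/7.

41/7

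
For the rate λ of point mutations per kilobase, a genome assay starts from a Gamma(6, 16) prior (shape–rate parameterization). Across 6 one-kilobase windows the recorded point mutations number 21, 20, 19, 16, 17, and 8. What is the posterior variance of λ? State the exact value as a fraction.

Total count: 21 + 20 + 19 + 16 + 17 + 8 = 101.
Total exposure: 6 kilobases.
Posterior: α' = 6 + 101 = 107, β' = 16 + 6 = 22.
Posterior variance = α'/β'² = 107/484.

107/484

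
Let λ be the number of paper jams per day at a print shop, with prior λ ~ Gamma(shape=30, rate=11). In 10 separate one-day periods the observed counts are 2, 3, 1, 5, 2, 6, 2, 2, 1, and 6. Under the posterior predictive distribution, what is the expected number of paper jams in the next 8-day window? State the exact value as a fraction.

160/7

Total count: 2 + 3 + 1 + 5 + 2 + 6 + 2 + 2 + 1 + 6 = 30.
Total exposure: 10 days.
By Gamma–Poisson conjugacy, the posterior is Gamma(α + Σx, β + Σt) = Gamma(30 + 30, 11 + 10) = Gamma(60, 21).
Predictive mean over an 8-day window = T·E[λ|data] = 8·60/21 = 160/7.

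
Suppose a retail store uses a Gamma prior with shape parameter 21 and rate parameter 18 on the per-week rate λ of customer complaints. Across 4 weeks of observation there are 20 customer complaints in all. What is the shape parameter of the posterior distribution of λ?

41

Total count 20 over total exposure 4 weeks.
Gamma(α, β) with Poisson data over total exposure Σt gives posterior Gamma(α+Σx, β+Σt) = Gamma(41, 22).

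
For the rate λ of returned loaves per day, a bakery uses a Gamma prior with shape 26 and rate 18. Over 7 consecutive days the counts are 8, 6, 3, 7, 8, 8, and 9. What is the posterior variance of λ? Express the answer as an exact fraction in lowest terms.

Total count: 8 + 6 + 3 + 7 + 8 + 8 + 9 = 49.
Total exposure: 7 days.
Conjugate update: add total count to the shape and total exposure to the rate, giving Gamma(75, 25).
Posterior variance = α'/β'² = 75/625 = 3/25.

3/25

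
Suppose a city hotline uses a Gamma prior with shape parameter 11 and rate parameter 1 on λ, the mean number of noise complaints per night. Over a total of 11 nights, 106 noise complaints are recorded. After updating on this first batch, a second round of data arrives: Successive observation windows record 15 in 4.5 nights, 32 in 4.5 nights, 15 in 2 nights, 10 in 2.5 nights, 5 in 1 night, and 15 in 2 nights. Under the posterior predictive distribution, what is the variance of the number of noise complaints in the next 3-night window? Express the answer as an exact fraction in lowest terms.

462/19

Total count 106 over total exposure 11 nights.
After the first batch: Gamma(11 + 106, 1 + 11) = Gamma(117, 12).
Total count: 15 + 32 + 15 + 10 + 5 + 15 = 92.
Total exposure: 4.5 + 4.5 + 2 + 2.5 + 1 + 2 = 16.5 nights.
After the second batch: Gamma(117 + 92, 12 + 16.5) = Gamma(209, 57/2).
The posterior predictive for a window of length T is Negative Binomial with variance T·α'·(β'+T)/β'² = 3·209·(63/2)/(3249/4) = 462/19.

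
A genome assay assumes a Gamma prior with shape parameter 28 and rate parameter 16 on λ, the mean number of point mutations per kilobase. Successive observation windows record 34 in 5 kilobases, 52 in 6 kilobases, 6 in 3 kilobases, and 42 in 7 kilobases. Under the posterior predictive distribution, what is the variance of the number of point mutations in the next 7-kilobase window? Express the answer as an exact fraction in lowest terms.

49896/1369

Total count: 34 + 52 + 6 + 42 = 134.
Total exposure: 5 + 6 + 3 + 7 = 21 kilobases.
The Gamma prior is conjugate for the Poisson rate, so λ | data ~ Gamma(28+134, 16+21) = Gamma(162, 37).
The posterior predictive for a window of length T is Negative Binomial with variance T·α'·(β'+T)/β'² = 7·162·44/1369 = 49896/1369.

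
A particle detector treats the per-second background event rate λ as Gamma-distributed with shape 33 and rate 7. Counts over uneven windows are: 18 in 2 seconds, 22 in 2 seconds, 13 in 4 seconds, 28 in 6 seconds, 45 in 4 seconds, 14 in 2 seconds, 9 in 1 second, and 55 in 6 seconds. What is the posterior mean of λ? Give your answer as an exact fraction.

237/34

Total count: 18 + 22 + 13 + 28 + 45 + 14 + 9 + 55 = 204.
Total exposure: 2 + 2 + 4 + 6 + 4 + 2 + 1 + 6 = 27 seconds.
By Gamma–Poisson conjugacy, the posterior is Gamma(α + Σx, β + Σt) = Gamma(33 + 204, 7 + 27) = Gamma(237, 34).
Posterior mean = α'/β' = 237/34.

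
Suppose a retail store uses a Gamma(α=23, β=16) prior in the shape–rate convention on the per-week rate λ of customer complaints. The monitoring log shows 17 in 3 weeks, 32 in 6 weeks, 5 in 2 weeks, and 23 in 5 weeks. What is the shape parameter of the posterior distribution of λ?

Total count: 17 + 32 + 5 + 23 = 77.
Total exposure: 3 + 6 + 2 + 5 = 16 weeks.
Posterior: α' = 23 + 77 = 100, β' = 16 + 16 = 32.

100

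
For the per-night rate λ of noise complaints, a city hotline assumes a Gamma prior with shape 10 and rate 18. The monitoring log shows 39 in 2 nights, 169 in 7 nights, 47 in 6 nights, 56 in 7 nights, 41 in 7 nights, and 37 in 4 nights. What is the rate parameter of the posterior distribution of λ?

Total count: 39 + 169 + 47 + 56 + 41 + 37 = 389.
Total exposure: 2 + 7 + 6 + 7 + 7 + 4 = 33 nights.
Conjugate update: add total count to the shape and total exposure to the rate, giving Gamma(399, 51).

51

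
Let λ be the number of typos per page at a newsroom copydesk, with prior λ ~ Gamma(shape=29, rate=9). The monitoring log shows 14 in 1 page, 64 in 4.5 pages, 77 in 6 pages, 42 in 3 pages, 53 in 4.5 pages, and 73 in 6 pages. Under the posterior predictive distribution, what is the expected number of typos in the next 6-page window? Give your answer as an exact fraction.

1056/17

Total count: 14 + 64 + 77 + 42 + 53 + 73 = 323.
Total exposure: 1 + 4.5 + 6 + 3 + 4.5 + 6 = 25 pages.
The Gamma prior is conjugate for the Poisson rate, so λ | data ~ Gamma(29+323, 9+25) = Gamma(352, 34).
Predictive mean over a 6-page window = T·E[λ|data] = 6·352/34 = 1056/17.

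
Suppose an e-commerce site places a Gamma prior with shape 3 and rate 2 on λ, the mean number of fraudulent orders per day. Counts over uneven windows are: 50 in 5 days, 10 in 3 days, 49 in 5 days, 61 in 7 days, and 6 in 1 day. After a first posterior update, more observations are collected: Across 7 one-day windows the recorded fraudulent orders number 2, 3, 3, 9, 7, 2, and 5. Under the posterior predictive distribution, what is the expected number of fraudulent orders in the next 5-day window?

35

Total count: 50 + 10 + 49 + 61 + 6 = 176.
Total exposure: 5 + 3 + 5 + 7 + 1 = 21 days.
After the first batch: Gamma(3 + 176, 2 + 21) = Gamma(179, 23).
Total count: 2 + 3 + 3 + 9 + 7 + 2 + 5 = 31.
Total exposure: 7 days.
After the second batch: Gamma(179 + 31, 23 + 7) = Gamma(210, 30).
Predictive mean over a 5-day window = T·E[λ|data] = 5·210/30 = 35.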